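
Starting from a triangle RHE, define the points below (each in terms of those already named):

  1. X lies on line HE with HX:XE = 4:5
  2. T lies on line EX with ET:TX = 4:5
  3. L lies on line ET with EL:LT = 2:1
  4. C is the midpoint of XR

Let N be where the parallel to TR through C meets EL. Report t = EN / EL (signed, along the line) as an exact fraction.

t = 39/16

Assign R = (0, 0), H = (1, 0), E = (0, 1) — the answer is frame-independent, so this choice is without loss of generality.
1. X lies on line HE with HX:XE = 4:5 ⇒ X = (5/9, 4/9)
2. T lies on line EX with ET:TX = 4:5 ⇒ T = (20/81, 61/81)
3. L lies on line ET with EL:LT = 2:1 ⇒ L = (40/243, 203/243)
4. C is the midpoint of XR ⇒ C = (5/18, 2/9)
through C parallel to TR: direction (-20/81, -61/81); meets EL at N = (65/162, 97/162)
N = E + t·(L−E) with t = 39/16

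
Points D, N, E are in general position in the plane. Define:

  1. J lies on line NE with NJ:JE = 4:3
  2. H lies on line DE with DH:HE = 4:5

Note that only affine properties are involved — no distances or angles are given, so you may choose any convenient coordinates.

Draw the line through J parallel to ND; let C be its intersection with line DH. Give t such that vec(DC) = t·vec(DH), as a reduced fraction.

Choose coordinates D = (0, 0), N = (1, 0), E = (0, 1).
1. J lies on line NE with NJ:JE = 4:3 ⇒ J = (3/7, 4/7)
2. H lies on line DE with DH:HE = 4:5 ⇒ H = (0, 4/9)
through J parallel to ND: direction (-1, 0); meets DH at C = (0, 4/7)
C = D + t·(H−D) with t = 9/7

t = 9/7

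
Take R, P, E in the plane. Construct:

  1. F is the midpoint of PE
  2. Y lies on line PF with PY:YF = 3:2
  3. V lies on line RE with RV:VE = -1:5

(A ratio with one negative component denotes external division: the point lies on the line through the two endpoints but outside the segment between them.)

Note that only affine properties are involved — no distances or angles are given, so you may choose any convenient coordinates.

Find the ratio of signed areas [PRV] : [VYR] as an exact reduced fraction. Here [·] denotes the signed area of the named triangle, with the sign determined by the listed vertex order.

Assign R = (0, 0), P = (1, 0), E = (0, 1) — the answer is frame-independent, so this choice is without loss of generality.
1. F is the midpoint of PE ⇒ F = (1/2, 1/2)
2. Y lies on line PF with PY:YF = 3:2 ⇒ Y = (7/10, 3/10)
3. V lies on line RE with RV:VE = -1:5 ⇒ V = (0, -1/4)
2·[PRV] = 1/4, 2·[VYR] = 7/40
[PRV]:[VYR] = 1/4:7/40 = 10/7

[PRV]:[VYR] = 10/7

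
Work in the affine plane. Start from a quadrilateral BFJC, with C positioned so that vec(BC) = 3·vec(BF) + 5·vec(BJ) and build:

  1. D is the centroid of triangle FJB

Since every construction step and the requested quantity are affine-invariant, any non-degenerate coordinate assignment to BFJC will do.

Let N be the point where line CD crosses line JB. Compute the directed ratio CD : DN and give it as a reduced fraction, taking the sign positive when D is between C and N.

CD:DN = 8

Assign B = (0, 0), F = (1, 0), J = (0, 1), C = (3, 5) — the answer is frame-independent, so this choice is without loss of generality.
1. D is the centroid of triangle FJB ⇒ D = (1/3, 1/3)
line CD meets JB at N = (0, -1/4)
D = C + t·(N−C) with t = 8/9, so CD:DN = 8/9:1/9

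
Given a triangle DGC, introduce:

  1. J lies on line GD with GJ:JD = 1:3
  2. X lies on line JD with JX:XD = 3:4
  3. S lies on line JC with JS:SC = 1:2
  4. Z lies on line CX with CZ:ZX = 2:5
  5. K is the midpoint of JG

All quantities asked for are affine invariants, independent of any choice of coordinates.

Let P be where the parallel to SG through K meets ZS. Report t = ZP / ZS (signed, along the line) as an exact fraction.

Set D = (0, 0), G = (1, 0), C = (0, 1); any affine frame gives the same invariant.
1. J lies on line GD with GJ:JD = 1:3 ⇒ J = (3/4, 0)
2. X lies on line JD with JX:XD = 3:4 ⇒ X = (3/7, 0)
3. S lies on line JC with JS:SC = 1:2 ⇒ S = (1/2, 1/3)
4. Z lies on line CX with CZ:ZX = 2:5 ⇒ Z = (6/49, 5/7)
5. K is the midpoint of JG ⇒ K = (7/8, 0)
through K parallel to SG: direction (1/2, -1/3); meets ZS at P = (113/152, 5/57)
P = Z + t·(S−Z) with t = 125/76

t = 125/76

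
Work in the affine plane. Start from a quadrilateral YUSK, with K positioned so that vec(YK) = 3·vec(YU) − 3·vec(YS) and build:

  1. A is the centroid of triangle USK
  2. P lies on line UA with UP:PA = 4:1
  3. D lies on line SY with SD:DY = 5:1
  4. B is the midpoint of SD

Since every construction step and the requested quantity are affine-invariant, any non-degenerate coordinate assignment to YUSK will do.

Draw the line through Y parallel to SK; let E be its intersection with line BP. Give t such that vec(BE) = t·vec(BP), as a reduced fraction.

Work in coordinates with Y = (0, 0), U = (1, 0), S = (0, 1), K = (3, -3).
1. A is the centroid of triangle USK ⇒ A = (4/3, -2/3)
2. P lies on line UA with UP:PA = 4:1 ⇒ P = (19/15, -8/15)
3. D lies on line SY with SD:DY = 5:1 ⇒ D = (0, 1/6)
4. B is the midpoint of SD ⇒ B = (0, 7/12)
through Y parallel to SK: direction (3, -4); meets BP at E = (-133/103, 532/309)
E = B + t·(P−B) with t = -105/103

t = -105/103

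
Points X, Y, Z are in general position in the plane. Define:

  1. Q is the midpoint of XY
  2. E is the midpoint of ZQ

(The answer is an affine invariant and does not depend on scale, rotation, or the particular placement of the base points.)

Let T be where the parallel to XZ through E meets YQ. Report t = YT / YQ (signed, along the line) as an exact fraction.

t = 3/2

Set X = (0, 0), Y = (1, 0), Z = (0, 1); any affine frame gives the same invariant.
1. Q is the midpoint of XY ⇒ Q = (1/2, 0)
2. E is the midpoint of ZQ ⇒ E = (1/4, 1/2)
through E parallel to XZ: direction (0, 1); meets YQ at T = (1/4, 0)
T = Y + t·(Q−Y) with t = 3/2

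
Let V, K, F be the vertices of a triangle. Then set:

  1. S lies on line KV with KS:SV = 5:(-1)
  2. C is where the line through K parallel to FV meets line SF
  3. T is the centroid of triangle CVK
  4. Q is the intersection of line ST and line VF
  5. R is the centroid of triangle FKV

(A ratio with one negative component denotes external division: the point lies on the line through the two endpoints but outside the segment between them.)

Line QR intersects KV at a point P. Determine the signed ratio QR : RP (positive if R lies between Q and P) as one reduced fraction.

QR:RP = 4/11

Assign V = (0, 0), K = (1, 0), F = (0, 1) — the answer is frame-independent, so this choice is without loss of generality.
1. S lies on line KV with KS:SV = 5:(-1) ⇒ S = (-1/4, 0)
2. C is where the line through K parallel to FV meets line SF ⇒ C = (1, 5)
3. T is the centroid of triangle CVK ⇒ T = (2/3, 5/3)
4. Q is the intersection of line ST and line VF ⇒ Q = (0, 5/11)
5. R is the centroid of triangle FKV ⇒ R = (1/3, 1/3)
line QR meets KV at P = (5/4, 0)
R = Q + t·(P−Q) with t = 4/15, so QR:RP = 4/15:11/15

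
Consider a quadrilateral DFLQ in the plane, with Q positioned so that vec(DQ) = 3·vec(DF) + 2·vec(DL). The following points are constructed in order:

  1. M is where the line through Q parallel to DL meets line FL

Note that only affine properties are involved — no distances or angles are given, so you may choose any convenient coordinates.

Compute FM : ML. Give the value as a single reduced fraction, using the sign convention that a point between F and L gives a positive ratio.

Choose coordinates D = (0, 0), F = (1, 0), L = (0, 1), Q = (3, 2).
1. M is where the line through Q parallel to DL meets line FL ⇒ M = (3, -2)
M = F + t·(L−F) with t = -2, so FM:ML = t:(1−t) = -2:3

FM:ML = -2/3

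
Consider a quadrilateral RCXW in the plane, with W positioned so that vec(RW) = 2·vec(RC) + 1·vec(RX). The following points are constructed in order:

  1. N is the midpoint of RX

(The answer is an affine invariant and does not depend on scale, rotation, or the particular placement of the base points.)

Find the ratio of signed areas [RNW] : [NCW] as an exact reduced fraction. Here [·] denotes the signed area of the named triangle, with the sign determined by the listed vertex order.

Choose coordinates R = (0, 0), C = (1, 0), X = (0, 1), W = (2, 1).
1. N is the midpoint of RX ⇒ N = (0, 1/2)
2·[RNW] = -1, 2·[NCW] = 3/2
[RNW]:[NCW] = -1:3/2 = -2/3

[RNW]:[NCW] = -2/3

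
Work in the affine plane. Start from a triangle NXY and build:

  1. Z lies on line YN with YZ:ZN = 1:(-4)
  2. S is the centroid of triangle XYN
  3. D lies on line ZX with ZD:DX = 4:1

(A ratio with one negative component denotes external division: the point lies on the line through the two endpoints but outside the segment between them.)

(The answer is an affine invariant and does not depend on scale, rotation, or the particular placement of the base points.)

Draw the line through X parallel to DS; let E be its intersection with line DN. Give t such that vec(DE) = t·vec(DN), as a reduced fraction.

Set N = (0, 0), X = (1, 0), Y = (0, 1); any affine frame gives the same invariant.
1. Z lies on line YN with YZ:ZN = 1:(-4) ⇒ Z = (0, 4/3)
2. S is the centroid of triangle XYN ⇒ S = (1/3, 1/3)
3. D lies on line ZX with ZD:DX = 4:1 ⇒ D = (4/5, 4/15)
through X parallel to DS: direction (-7/15, 1/15); meets DN at E = (3/10, 1/10)
E = D + t·(N−D) with t = 5/8

t = 5/8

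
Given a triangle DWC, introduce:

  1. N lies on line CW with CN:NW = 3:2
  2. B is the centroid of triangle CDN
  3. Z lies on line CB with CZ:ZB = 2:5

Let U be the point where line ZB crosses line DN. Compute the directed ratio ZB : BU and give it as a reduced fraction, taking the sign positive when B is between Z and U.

Choose coordinates D = (0, 0), W = (1, 0), C = (0, 1).
1. N lies on line CW with CN:NW = 3:2 ⇒ N = (3/5, 2/5)
2. B is the centroid of triangle CDN ⇒ B = (1/5, 7/15)
3. Z lies on line CB with CZ:ZB = 2:5 ⇒ Z = (2/35, 89/105)
line ZB meets DN at U = (3/10, 1/5)
B = Z + t·(U−Z) with t = 10/17, so ZB:BU = 10/17:7/17

ZB:BU = 10/7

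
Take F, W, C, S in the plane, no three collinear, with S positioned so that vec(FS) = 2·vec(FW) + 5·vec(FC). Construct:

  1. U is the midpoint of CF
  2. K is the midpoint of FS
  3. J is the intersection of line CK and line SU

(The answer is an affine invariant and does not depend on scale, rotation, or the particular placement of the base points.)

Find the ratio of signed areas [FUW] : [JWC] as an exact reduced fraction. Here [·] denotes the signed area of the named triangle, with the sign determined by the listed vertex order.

Set F = (0, 0), W = (1, 0), C = (0, 1), S = (2, 5); any affine frame gives the same invariant.
1. U is the midpoint of CF ⇒ U = (0, 1/2)
2. K is the midpoint of FS ⇒ K = (1, 5/2)
3. J is the intersection of line CK and line SU ⇒ J = (2/3, 2)
2·[FUW] = -1/2, 2·[JWC] = -5/3
[FUW]:[JWC] = -1/2:-5/3 = 3/10

[FUW]:[JWC] = 3/10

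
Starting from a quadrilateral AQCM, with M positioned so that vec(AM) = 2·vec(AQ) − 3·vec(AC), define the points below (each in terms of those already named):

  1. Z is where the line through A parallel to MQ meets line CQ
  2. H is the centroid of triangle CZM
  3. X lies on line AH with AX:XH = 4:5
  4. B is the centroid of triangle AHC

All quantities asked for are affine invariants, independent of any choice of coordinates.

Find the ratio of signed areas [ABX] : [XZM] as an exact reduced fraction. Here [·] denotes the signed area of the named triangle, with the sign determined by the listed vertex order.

Assign A = (0, 0), Q = (1, 0), C = (0, 1), M = (2, -3) — the answer is frame-independent, so this choice is without loss of generality.
1. Z is where the line through A parallel to MQ meets line CQ ⇒ Z = (-1/2, 3/2)
2. H is the centroid of triangle CZM ⇒ H = (1/2, -1/6)
3. X lies on line AH with AX:XH = 4:5 ⇒ X = (2/9, -2/27)
4. B is the centroid of triangle AHC ⇒ B = (1/6, 5/18)
2·[ABX] = -2/27, 2·[XZM] = -37/54
[ABX]:[XZM] = -2/27:-37/54 = 4/37

[ABX]:[XZM] = 4/37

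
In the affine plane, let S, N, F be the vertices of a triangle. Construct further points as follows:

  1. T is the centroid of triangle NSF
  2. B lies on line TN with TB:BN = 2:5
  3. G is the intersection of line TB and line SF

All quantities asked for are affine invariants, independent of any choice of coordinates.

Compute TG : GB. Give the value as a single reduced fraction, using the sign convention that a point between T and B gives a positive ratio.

TG:GB = -7/11

Set S = (0, 0), N = (1, 0), F = (0, 1); any affine frame gives the same invariant.
1. T is the centroid of triangle NSF ⇒ T = (1/3, 1/3)
2. B lies on line TN with TB:BN = 2:5 ⇒ B = (11/21, 5/21)
3. G is the intersection of line TB and line SF ⇒ G = (0, 1/2)
G = T + t·(B−T) with t = -7/4, so TG:GB = t:(1−t) = -7/4:11/4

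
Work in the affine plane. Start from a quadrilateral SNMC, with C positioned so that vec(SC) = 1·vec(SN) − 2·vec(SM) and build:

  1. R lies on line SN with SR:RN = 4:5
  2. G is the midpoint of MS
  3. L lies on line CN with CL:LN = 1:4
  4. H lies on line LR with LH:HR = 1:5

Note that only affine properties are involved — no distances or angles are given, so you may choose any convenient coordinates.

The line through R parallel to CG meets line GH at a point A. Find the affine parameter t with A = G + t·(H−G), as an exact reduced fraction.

t = 66/47

Assign S = (0, 0), N = (1, 0), M = (0, 1), C = (1, -2) — the answer is frame-independent, so this choice is without loss of generality.
1. R lies on line SN with SR:RN = 4:5 ⇒ R = (4/9, 0)
2. G is the midpoint of MS ⇒ G = (0, 1/2)
3. L lies on line CN with CL:LN = 1:4 ⇒ L = (1, -8/5)
4. H lies on line LR with LH:HR = 1:5 ⇒ H = (49/54, -4/3)
through R parallel to CG: direction (-1, 5/2); meets GH at A = (539/423, -195/94)
A = G + t·(H−G) with t = 66/47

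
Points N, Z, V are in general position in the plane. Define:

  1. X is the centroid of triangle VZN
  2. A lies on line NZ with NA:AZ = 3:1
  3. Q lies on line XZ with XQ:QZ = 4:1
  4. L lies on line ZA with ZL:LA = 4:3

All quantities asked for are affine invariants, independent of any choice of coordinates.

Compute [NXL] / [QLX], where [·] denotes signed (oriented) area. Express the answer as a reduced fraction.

[NXL]:[QLX] = 15/2

Set N = (0, 0), Z = (1, 0), V = (0, 1); any affine frame gives the same invariant.
1. X is the centroid of triangle VZN ⇒ X = (1/3, 1/3)
2. A lies on line NZ with NA:AZ = 3:1 ⇒ A = (3/4, 0)
3. Q lies on line XZ with XQ:QZ = 4:1 ⇒ Q = (13/15, 1/15)
4. L lies on line ZA with ZL:LA = 4:3 ⇒ L = (6/7, 0)
2·[NXL] = -2/7, 2·[QLX] = -4/105
[NXL]:[QLX] = -2/7:-4/105 = 15/2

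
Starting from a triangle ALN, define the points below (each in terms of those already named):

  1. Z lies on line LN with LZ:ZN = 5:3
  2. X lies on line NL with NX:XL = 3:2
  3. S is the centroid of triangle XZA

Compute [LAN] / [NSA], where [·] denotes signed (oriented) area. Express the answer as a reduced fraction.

Choose coordinates A = (0, 0), L = (1, 0), N = (0, 1).
1. Z lies on line LN with LZ:ZN = 5:3 ⇒ Z = (3/8, 5/8)
2. X lies on line NL with NX:XL = 3:2 ⇒ X = (3/5, 2/5)
3. S is the centroid of triangle XZA ⇒ S = (13/40, 41/120)
2·[LAN] = -1, 2·[NSA] = -13/40
[LAN]:[NSA] = -1:-13/40 = 40/13

[LAN]:[NSA] = 40/13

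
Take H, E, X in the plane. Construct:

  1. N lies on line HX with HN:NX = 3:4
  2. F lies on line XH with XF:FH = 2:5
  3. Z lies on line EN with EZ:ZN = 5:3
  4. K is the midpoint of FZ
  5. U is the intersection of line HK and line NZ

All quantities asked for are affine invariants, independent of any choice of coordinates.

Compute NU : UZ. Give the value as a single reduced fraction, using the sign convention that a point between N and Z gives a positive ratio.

Set H = (0, 0), E = (1, 0), X = (0, 1); any affine frame gives the same invariant.
1. N lies on line HX with HN:NX = 3:4 ⇒ N = (0, 3/7)
2. F lies on line XH with XF:FH = 2:5 ⇒ F = (0, 5/7)
3. Z lies on line EN with EZ:ZN = 5:3 ⇒ Z = (3/8, 15/56)
4. K is the midpoint of FZ ⇒ K = (3/16, 55/112)
5. U is the intersection of line HK and line NZ ⇒ U = (9/64, 165/448)
U = N + t·(Z−N) with t = 3/8, so NU:UZ = t:(1−t) = 3/8:5/8

NU:UZ = 3/5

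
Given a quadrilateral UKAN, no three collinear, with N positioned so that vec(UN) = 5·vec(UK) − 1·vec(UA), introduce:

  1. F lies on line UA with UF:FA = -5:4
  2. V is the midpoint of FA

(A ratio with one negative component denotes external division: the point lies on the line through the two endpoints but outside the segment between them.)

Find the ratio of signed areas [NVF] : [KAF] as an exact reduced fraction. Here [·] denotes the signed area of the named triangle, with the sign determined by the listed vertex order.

[NVF]:[KAF] = 5/2

Assign U = (0, 0), K = (1, 0), A = (0, 1), N = (5, -1) — the answer is frame-independent, so this choice is without loss of generality.
1. F lies on line UA with UF:FA = -5:4 ⇒ F = (0, 5)
2. V is the midpoint of FA ⇒ V = (0, 3)
2·[NVF] = -10, 2·[KAF] = -4
[NVF]:[KAF] = -10:-4 = 5/2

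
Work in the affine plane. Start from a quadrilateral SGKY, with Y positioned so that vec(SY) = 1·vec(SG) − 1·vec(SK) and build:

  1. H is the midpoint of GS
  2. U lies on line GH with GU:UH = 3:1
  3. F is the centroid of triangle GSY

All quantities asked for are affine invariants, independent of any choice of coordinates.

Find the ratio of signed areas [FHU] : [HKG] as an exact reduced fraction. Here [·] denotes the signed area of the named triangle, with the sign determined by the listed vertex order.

Choose coordinates S = (0, 0), G = (1, 0), K = (0, 1), Y = (1, -1).
1. H is the midpoint of GS ⇒ H = (1/2, 0)
2. U lies on line GH with GU:UH = 3:1 ⇒ U = (5/8, 0)
3. F is the centroid of triangle GSY ⇒ F = (2/3, -1/3)
2·[FHU] = -1/24, 2·[HKG] = -1/2
[FHU]:[HKG] = -1/24:-1/2 = 1/12

[FHU]:[HKG] = 1/12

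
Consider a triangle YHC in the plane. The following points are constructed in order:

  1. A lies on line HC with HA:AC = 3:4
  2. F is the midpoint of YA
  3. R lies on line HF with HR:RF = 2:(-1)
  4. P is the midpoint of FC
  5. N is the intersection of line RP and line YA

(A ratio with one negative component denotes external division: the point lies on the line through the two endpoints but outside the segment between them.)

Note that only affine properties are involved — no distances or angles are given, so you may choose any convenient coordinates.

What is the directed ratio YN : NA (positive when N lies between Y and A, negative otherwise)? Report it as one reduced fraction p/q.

YN:NA = -9/5

Set Y = (0, 0), H = (1, 0), C = (0, 1); any affine frame gives the same invariant.
1. A lies on line HC with HA:AC = 3:4 ⇒ A = (4/7, 3/7)
2. F is the midpoint of YA ⇒ F = (2/7, 3/14)
3. R lies on line HF with HR:RF = 2:(-1) ⇒ R = (-3/7, 3/7)
4. P is the midpoint of FC ⇒ P = (1/7, 17/28)
5. N is the intersection of line RP and line YA ⇒ N = (9/7, 27/28)
N = Y + t·(A−Y) with t = 9/4, so YN:NA = t:(1−t) = 9/4:-5/4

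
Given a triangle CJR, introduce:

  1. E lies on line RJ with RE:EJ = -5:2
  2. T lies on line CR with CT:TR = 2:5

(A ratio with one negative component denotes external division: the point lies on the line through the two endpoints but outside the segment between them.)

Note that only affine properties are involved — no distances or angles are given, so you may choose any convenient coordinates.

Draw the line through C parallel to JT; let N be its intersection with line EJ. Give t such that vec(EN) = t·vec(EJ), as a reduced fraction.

Work in coordinates with C = (0, 0), J = (1, 0), R = (0, 1).
1. E lies on line RJ with RE:EJ = -5:2 ⇒ E = (5/3, -2/3)
2. T lies on line CR with CT:TR = 2:5 ⇒ T = (0, 2/7)
through C parallel to JT: direction (-1, 2/7); meets EJ at N = (7/5, -2/5)
N = E + t·(J−E) with t = 2/5

t = 2/5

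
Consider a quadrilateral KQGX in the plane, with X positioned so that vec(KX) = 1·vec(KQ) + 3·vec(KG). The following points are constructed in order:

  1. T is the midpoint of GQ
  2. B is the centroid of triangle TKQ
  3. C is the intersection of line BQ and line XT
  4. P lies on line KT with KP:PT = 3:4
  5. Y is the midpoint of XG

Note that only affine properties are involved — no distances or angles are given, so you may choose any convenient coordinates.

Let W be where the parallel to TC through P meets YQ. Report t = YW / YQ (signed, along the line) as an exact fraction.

t = 5/63

Work in coordinates with K = (0, 0), Q = (1, 0), G = (0, 1), X = (1, 3).
1. T is the midpoint of GQ ⇒ T = (1/2, 1/2)
2. B is the centroid of triangle TKQ ⇒ B = (1/2, 1/6)
3. C is the intersection of line BQ and line XT ⇒ C = (7/16, 3/16)
4. P lies on line KT with KP:PT = 3:4 ⇒ P = (3/14, 3/14)
5. Y is the midpoint of XG ⇒ Y = (1/2, 2)
through P parallel to TC: direction (-1/16, -5/16); meets YQ at W = (34/63, 116/63)
W = Y + t·(Q−Y) with t = 5/63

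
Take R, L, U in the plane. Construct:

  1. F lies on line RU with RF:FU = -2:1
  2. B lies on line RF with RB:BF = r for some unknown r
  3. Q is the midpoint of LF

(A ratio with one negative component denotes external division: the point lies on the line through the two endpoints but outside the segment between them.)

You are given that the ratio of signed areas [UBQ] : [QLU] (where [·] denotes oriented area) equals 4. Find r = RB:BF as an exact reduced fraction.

Choose coordinates R = (0, 0), L = (1, 0), U = (0, 1).
1. F lies on line RU with RF:FU = -2:1 ⇒ F = (0, 2)
2. With RB:BF = r, write λ = r/(r+1) so B = R + λ·(F−R); B is affine-linear in λ
3. Q is the midpoint of LF ⇒ Q = (1/2, 1)
Every point depending on B is an affine combination of B and λ-independent points, so each such coordinate is linear in λ; the λ² term in each signed area is a multiple of (F−R)×(F−R) = 0, so 2·[UBQ] and 2·[QLU] are each linear in λ. Evaluating at λ=0 and λ=1:
  2·[UBQ] = −λ + 1/2,   2·[QLU] = -1/2
So [UBQ]:[QLU] = (−λ + 1/2) / (-1/2). Setting this equal to 4:
  −λ + 1/2 = 4·(-1/2)  ⇒  λ = 5/2
Then r = λ/(1−λ) = (5/2)/(-3/2) = -5/3. Check: with r = -5/3, B = (0, 5) and [UBQ]:[QLU] = 4 as required.

r = -5/3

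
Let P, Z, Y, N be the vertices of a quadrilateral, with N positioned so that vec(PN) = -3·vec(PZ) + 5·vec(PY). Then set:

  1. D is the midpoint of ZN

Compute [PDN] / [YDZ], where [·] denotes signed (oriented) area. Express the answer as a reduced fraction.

Choose coordinates P = (0, 0), Z = (1, 0), Y = (0, 1), N = (-3, 5).
1. D is the midpoint of ZN ⇒ D = (-1, 5/2)
2·[PDN] = 5/2, 2·[YDZ] = -1/2
[PDN]:[YDZ] = 5/2:-1/2 = -5

[PDN]:[YDZ] = -5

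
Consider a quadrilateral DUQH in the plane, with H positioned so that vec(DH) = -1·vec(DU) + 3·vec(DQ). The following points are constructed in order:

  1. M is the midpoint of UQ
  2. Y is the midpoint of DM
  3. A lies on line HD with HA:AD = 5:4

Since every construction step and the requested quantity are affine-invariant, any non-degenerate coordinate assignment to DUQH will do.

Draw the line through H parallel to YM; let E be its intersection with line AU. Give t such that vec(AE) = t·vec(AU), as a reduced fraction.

Work in coordinates with D = (0, 0), U = (1, 0), Q = (0, 1), H = (-1, 3).
1. M is the midpoint of UQ ⇒ M = (1/2, 1/2)
2. Y is the midpoint of DM ⇒ Y = (1/4, 1/4)
3. A lies on line HD with HA:AD = 5:4 ⇒ A = (-4/9, 4/3)
through H parallel to YM: direction (1/4, 1/4); meets AU at E = (-8/5, 12/5)
E = A + t·(U−A) with t = -4/5

t = -4/5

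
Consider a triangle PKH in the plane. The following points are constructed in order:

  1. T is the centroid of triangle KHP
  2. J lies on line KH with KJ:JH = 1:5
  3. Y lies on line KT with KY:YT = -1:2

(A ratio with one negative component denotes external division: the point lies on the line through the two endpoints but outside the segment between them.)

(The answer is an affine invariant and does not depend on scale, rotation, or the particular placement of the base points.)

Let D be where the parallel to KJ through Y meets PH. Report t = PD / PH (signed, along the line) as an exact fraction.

Set P = (0, 0), K = (1, 0), H = (0, 1); any affine frame gives the same invariant.
1. T is the centroid of triangle KHP ⇒ T = (1/3, 1/3)
2. J lies on line KH with KJ:JH = 1:5 ⇒ J = (5/6, 1/6)
3. Y lies on line KT with KY:YT = -1:2 ⇒ Y = (5/3, -1/3)
through Y parallel to KJ: direction (-1/6, 1/6); meets PH at D = (0, 4/3)
D = P + t·(H−P) with t = 4/3

t = 4/3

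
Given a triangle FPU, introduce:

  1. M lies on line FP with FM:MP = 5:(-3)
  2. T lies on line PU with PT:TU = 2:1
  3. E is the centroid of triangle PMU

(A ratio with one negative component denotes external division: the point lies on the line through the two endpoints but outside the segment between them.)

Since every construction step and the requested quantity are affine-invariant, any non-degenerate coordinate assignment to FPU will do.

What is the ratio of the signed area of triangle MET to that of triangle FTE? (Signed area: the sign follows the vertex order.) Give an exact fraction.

[MET]:[FTE] = 1/4

Set F = (0, 0), P = (1, 0), U = (0, 1); any affine frame gives the same invariant.
1. M lies on line FP with FM:MP = 5:(-3) ⇒ M = (5/2, 0)
2. T lies on line PU with PT:TU = 2:1 ⇒ T = (1/3, 2/3)
3. E is the centroid of triangle PMU ⇒ E = (7/6, 1/3)
2·[MET] = -1/6, 2·[FTE] = -2/3
[MET]:[FTE] = -1/6:-2/3 = 1/4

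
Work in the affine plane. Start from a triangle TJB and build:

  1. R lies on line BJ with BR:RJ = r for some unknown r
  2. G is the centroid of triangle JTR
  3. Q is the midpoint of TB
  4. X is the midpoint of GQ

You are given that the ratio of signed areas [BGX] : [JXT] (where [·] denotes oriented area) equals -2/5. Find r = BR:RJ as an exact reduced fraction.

r = 5/4

Set T = (0, 0), J = (1, 0), B = (0, 1); any affine frame gives the same invariant.
1. With BR:RJ = r, write λ = r/(r+1) so R = B + λ·(J−B); R is affine-linear in λ
2. G is the centroid of triangle JTR ⇒ G is an affine combination of earlier points and hence also affine-linear in λ
3. Q is the midpoint of TB ⇒ Q = (0, 1/2)
4. X is the midpoint of GQ ⇒ X is an affine combination of earlier points and hence also affine-linear in λ
Every point depending on R is an affine combination of R and λ-independent points, so each such coordinate is linear in λ; the λ² term in each signed area is a multiple of (J−B)×(J−B) = 0, so 2·[BGX] and 2·[JXT] are each linear in λ. Evaluating at λ=0 and λ=1:
  2·[BGX] = -1/12·λ − 1/12,   2·[JXT] = -1/6·λ + 5/12
So [BGX]:[JXT] = (-1/12·λ − 1/12) / (-1/6·λ + 5/12). Setting this equal to -2/5:
  -1/12·λ − 1/12 = -2/5·(-1/6·λ + 5/12)  ⇒  λ = 5/9
Then r = λ/(1−λ) = (5/9)/(4/9) = 5/4. Check: with r = 5/4, R = (5/9, 4/9) and [BGX]:[JXT] = -2/5 as required.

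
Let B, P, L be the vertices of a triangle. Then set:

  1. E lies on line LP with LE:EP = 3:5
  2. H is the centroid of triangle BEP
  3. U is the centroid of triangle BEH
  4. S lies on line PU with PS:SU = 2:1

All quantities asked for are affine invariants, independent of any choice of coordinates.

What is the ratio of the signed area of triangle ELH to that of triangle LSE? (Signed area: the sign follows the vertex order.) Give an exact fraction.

[ELH]:[LSE] = 9/8

Choose coordinates B = (0, 0), P = (1, 0), L = (0, 1).
1. E lies on line LP with LE:EP = 3:5 ⇒ E = (3/8, 5/8)
2. H is the centroid of triangle BEP ⇒ H = (11/24, 5/24)
3. U is the centroid of triangle BEH ⇒ U = (5/18, 5/18)
4. S lies on line PU with PS:SU = 2:1 ⇒ S = (14/27, 5/27)
2·[ELH] = 1/8, 2·[LSE] = 1/9
[ELH]:[LSE] = 1/8:1/9 = 9/8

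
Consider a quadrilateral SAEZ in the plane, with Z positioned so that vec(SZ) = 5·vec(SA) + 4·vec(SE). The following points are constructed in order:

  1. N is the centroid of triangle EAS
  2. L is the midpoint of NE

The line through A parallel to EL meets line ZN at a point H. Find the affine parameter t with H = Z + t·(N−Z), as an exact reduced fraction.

t = 12/13

Assign S = (0, 0), A = (1, 0), E = (0, 1), Z = (5, 4) — the answer is frame-independent, so this choice is without loss of generality.
1. N is the centroid of triangle EAS ⇒ N = (1/3, 1/3)
2. L is the midpoint of NE ⇒ L = (1/6, 2/3)
through A parallel to EL: direction (1/6, -1/3); meets ZN at H = (9/13, 8/13)
H = Z + t·(N−Z) with t = 12/13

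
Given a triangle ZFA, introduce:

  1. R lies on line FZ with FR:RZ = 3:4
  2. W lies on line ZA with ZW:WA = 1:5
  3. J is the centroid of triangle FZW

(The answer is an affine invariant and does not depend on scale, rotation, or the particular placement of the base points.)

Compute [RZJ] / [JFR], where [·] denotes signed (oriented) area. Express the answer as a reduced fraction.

[RZJ]:[JFR] = 4/3

Work in coordinates with Z = (0, 0), F = (1, 0), A = (0, 1).
1. R lies on line FZ with FR:RZ = 3:4 ⇒ R = (4/7, 0)
2. W lies on line ZA with ZW:WA = 1:5 ⇒ W = (0, 1/6)
3. J is the centroid of triangle FZW ⇒ J = (1/3, 1/18)
2·[RZJ] = -2/63, 2·[JFR] = -1/42
[RZJ]:[JFR] = -2/63:-1/42 = 4/3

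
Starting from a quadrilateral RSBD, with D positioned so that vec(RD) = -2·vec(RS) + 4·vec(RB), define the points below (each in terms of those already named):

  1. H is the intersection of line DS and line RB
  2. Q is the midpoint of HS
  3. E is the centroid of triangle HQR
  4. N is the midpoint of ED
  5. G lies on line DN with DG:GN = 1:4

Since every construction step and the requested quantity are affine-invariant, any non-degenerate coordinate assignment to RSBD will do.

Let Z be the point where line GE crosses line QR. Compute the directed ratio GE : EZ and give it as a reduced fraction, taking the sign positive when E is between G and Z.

Set R = (0, 0), S = (1, 0), B = (0, 1), D = (-2, 4); any affine frame gives the same invariant.
1. H is the intersection of line DS and line RB ⇒ H = (0, 4/3)
2. Q is the midpoint of HS ⇒ Q = (1/2, 2/3)
3. E is the centroid of triangle HQR ⇒ E = (1/6, 2/3)
4. N is the midpoint of ED ⇒ N = (-11/12, 7/3)
5. G lies on line DN with DG:GN = 1:4 ⇒ G = (-107/60, 11/3)
line GE meets QR at Z = (9/28, 3/7)
E = G + t·(Z−G) with t = 63/68, so GE:EZ = 63/68:5/68

GE:EZ = 63/5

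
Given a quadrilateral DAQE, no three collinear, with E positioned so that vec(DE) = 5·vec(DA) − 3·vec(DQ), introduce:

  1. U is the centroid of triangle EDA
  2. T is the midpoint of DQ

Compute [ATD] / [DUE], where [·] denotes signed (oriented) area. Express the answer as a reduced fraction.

[ATD]:[DUE] = -1/2

Choose coordinates D = (0, 0), A = (1, 0), Q = (0, 1), E = (5, -3).
1. U is the centroid of triangle EDA ⇒ U = (2, -1)
2. T is the midpoint of DQ ⇒ T = (0, 1/2)
2·[ATD] = 1/2, 2·[DUE] = -1
[ATD]:[DUE] = 1/2:-1 = -1/2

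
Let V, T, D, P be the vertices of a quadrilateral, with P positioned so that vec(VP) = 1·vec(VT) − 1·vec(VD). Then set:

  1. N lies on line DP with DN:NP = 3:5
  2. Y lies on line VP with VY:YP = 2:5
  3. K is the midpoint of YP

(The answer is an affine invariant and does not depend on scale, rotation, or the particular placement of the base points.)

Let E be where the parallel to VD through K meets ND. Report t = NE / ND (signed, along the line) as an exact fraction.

Set V = (0, 0), T = (1, 0), D = (0, 1), P = (1, -1); any affine frame gives the same invariant.
1. N lies on line DP with DN:NP = 3:5 ⇒ N = (3/8, 1/4)
2. Y lies on line VP with VY:YP = 2:5 ⇒ Y = (2/7, -2/7)
3. K is the midpoint of YP ⇒ K = (9/14, -9/14)
through K parallel to VD: direction (0, 1); meets ND at E = (9/14, -2/7)
E = N + t·(D−N) with t = -5/7

t = -5/7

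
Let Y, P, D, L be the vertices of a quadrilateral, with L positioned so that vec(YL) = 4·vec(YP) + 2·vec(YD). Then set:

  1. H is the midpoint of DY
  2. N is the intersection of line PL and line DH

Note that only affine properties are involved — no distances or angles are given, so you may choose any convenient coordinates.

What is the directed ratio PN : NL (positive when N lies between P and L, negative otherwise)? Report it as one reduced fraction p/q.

Choose coordinates Y = (0, 0), P = (1, 0), D = (0, 1), L = (4, 2).
1. H is the midpoint of DY ⇒ H = (0, 1/2)
2. N is the intersection of line PL and line DH ⇒ N = (0, -2/3)
N = P + t·(L−P) with t = -1/3, so PN:NL = t:(1−t) = -1/3:4/3

PN:NL = -1/4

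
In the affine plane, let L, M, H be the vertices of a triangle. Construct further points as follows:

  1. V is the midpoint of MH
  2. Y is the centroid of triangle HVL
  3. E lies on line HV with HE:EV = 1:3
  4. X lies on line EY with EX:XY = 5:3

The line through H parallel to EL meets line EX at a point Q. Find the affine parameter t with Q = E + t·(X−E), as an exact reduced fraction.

t = -12/5

Choose coordinates L = (0, 0), M = (1, 0), H = (0, 1).
1. V is the midpoint of MH ⇒ V = (1/2, 1/2)
2. Y is the centroid of triangle HVL ⇒ Y = (1/6, 1/2)
3. E lies on line HV with HE:EV = 1:3 ⇒ E = (1/8, 7/8)
4. X lies on line EY with EX:XY = 5:3 ⇒ X = (29/192, 41/64)
through H parallel to EL: direction (-1/8, -7/8); meets EX at Q = (1/16, 23/16)
Q = E + t·(X−E) with t = -12/5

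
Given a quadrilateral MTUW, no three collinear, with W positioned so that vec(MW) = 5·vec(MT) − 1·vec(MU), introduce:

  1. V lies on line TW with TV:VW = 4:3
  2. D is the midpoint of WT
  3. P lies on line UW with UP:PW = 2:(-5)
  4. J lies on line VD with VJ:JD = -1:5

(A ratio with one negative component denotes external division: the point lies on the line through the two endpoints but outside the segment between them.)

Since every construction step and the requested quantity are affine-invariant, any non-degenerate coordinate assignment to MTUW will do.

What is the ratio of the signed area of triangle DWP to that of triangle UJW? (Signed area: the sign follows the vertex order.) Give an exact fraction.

[DWP]:[UJW] = 140/69

Work in coordinates with M = (0, 0), T = (1, 0), U = (0, 1), W = (5, -1).
1. V lies on line TW with TV:VW = 4:3 ⇒ V = (23/7, -4/7)
2. D is the midpoint of WT ⇒ D = (3, -1/2)
3. P lies on line UW with UP:PW = 2:(-5) ⇒ P = (-10/3, 7/3)
4. J lies on line VD with VJ:JD = -1:5 ⇒ J = (47/14, -33/56)
2·[DWP] = 5/2, 2·[UJW] = 69/56
[DWP]:[UJW] = 5/2:69/56 = 140/69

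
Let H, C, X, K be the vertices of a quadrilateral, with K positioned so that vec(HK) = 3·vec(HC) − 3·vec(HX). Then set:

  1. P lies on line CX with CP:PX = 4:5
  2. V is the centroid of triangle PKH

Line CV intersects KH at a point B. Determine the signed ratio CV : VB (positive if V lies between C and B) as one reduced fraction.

Assign H = (0, 0), C = (1, 0), X = (0, 1), K = (3, -3) — the answer is frame-independent, so this choice is without loss of generality.
1. P lies on line CX with CP:PX = 4:5 ⇒ P = (5/9, 4/9)
2. V is the centroid of triangle PKH ⇒ V = (32/27, -23/27)
line CV meets KH at B = (23/18, -23/18)
V = C + t·(B−C) with t = 2/3, so CV:VB = 2/3:1/3

CV:VB = 2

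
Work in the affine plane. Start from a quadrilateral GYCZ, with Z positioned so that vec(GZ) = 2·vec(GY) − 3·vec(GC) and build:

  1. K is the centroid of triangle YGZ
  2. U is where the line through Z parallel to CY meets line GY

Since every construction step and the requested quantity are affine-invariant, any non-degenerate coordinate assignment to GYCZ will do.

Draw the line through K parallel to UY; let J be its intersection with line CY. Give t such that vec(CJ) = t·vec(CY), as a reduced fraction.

t = 2

Set G = (0, 0), Y = (1, 0), C = (0, 1), Z = (2, -3); any affine frame gives the same invariant.
1. K is the centroid of triangle YGZ ⇒ K = (1, -1)
2. U is where the line through Z parallel to CY meets line GY ⇒ U = (-1, 0)
through K parallel to UY: direction (2, 0); meets CY at J = (2, -1)
J = C + t·(Y−C) with t = 2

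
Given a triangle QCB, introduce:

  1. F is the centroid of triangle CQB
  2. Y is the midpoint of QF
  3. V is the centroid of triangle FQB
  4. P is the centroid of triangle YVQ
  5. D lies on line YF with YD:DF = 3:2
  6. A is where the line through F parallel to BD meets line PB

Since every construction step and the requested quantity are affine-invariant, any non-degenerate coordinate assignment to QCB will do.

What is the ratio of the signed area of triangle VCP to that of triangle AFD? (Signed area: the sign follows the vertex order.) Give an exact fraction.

[VCP]:[AFD] = 26/11

Assign Q = (0, 0), C = (1, 0), B = (0, 1) — the answer is frame-independent, so this choice is without loss of generality.
1. F is the centroid of triangle CQB ⇒ F = (1/3, 1/3)
2. Y is the midpoint of QF ⇒ Y = (1/6, 1/6)
3. V is the centroid of triangle FQB ⇒ V = (1/9, 4/9)
4. P is the centroid of triangle YVQ ⇒ P = (5/54, 11/54)
5. D lies on line YF with YD:DF = 3:2 ⇒ D = (4/15, 4/15)
6. A is where the line through F parallel to BD meets line PB ⇒ A = (-5/117, 160/117)
2·[VCP] = -2/9, 2·[AFD] = -11/117
[VCP]:[AFD] = -2/9:-11/117 = 26/11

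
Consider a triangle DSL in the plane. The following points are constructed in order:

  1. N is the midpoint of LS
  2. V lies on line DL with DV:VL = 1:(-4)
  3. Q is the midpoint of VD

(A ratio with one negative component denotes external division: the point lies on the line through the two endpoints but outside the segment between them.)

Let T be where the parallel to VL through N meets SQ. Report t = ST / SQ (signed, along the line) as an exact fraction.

t = 1/2

Set D = (0, 0), S = (1, 0), L = (0, 1); any affine frame gives the same invariant.
1. N is the midpoint of LS ⇒ N = (1/2, 1/2)
2. V lies on line DL with DV:VL = 1:(-4) ⇒ V = (0, -1/3)
3. Q is the midpoint of VD ⇒ Q = (0, -1/6)
through N parallel to VL: direction (0, 4/3); meets SQ at T = (1/2, -1/12)
T = S + t·(Q−S) with t = 1/2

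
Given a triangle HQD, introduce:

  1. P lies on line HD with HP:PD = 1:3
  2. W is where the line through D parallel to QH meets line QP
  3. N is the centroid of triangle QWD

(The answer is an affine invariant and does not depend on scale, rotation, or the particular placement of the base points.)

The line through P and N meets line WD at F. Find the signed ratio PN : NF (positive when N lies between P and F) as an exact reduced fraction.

PN:NF = 5/4

Choose coordinates H = (0, 0), Q = (1, 0), D = (0, 1).
1. P lies on line HD with HP:PD = 1:3 ⇒ P = (0, 1/4)
2. W is where the line through D parallel to QH meets line QP ⇒ W = (-3, 1)
3. N is the centroid of triangle QWD ⇒ N = (-2/3, 2/3)
line PN meets WD at F = (-6/5, 1)
N = P + t·(F−P) with t = 5/9, so PN:NF = 5/9:4/9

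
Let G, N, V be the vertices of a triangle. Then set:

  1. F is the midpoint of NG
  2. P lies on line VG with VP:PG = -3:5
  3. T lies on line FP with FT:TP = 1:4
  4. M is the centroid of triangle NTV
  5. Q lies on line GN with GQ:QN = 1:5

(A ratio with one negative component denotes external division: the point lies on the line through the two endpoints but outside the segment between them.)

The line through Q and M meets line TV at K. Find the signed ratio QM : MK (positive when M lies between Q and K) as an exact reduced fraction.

Set G = (0, 0), N = (1, 0), V = (0, 1); any affine frame gives the same invariant.
1. F is the midpoint of NG ⇒ F = (1/2, 0)
2. P lies on line VG with VP:PG = -3:5 ⇒ P = (0, 5/2)
3. T lies on line FP with FT:TP = 1:4 ⇒ T = (2/5, 1/2)
4. M is the centroid of triangle NTV ⇒ M = (7/15, 1/2)
5. Q lies on line GN with GQ:QN = 1:5 ⇒ Q = (1/6, 0)
line QM meets TV at K = (46/105, 19/42)
M = Q + t·(K−Q) with t = 21/19, so QM:MK = 21/19:-2/19

QM:MK = -21/2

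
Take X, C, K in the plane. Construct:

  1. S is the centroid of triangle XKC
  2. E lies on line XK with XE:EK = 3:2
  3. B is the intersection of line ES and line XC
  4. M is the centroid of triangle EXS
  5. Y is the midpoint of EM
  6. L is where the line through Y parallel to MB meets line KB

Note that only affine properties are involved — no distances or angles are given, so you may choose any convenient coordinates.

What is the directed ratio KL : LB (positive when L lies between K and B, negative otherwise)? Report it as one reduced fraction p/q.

KL:LB = 119/27

Choose coordinates X = (0, 0), C = (1, 0), K = (0, 1).
1. S is the centroid of triangle XKC ⇒ S = (1/3, 1/3)
2. E lies on line XK with XE:EK = 3:2 ⇒ E = (0, 3/5)
3. B is the intersection of line ES and line XC ⇒ B = (3/4, 0)
4. M is the centroid of triangle EXS ⇒ M = (1/9, 14/45)
5. Y is the midpoint of EM ⇒ Y = (1/18, 41/90)
6. L is where the line through Y parallel to MB meets line KB ⇒ L = (357/584, 27/146)
L = K + t·(B−K) with t = 119/146, so KL:LB = t:(1−t) = 119/146:27/146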